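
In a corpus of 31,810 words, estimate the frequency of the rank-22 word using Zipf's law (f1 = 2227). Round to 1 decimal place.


Zipf's law: f(r) = f(1) / r
f(1) = 2227
f(22) = 2227 / 22
= 101.2 occurrences


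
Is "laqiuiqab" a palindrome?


Word: "laqiuiqab"
Reversed: "baqiuiqal"
Forward == Backward? laqiuiqab != baqiuiqal
Palindrome = No


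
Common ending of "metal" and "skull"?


Word 1: "metal"
Word 2: "skull"
Comparing from end:
  Pos -1: 'l' == 'l'
  Pos -2: 'a' != 'l' (stop)
LCS = "l" (length 1)


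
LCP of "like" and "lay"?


Word 1: "like"
Word 2: "lay"
Comparing from start:
  Pos 0: 'l' == 'l'
  Pos 1: 'i' != 'a' (stop)
LCP = "l" (length 1)


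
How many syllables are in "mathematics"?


Word: "mathematics"
Syllable breakdown: math | e | mat | ics
Counting: 4 parts
= 4 syllables


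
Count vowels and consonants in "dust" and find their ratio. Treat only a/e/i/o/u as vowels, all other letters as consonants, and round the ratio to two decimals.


Word: "dust"
Vowels (a,e,i,o,u): 1
Consonants: 3
Ratio = 1/3
= 0.33


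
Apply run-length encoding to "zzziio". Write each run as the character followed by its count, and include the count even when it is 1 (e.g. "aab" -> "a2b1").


String: "zzziio"
Scanning for consecutive runs:
  'z' x 3
  'i' x 2
  'o' x 1
RLE = "z3i2o1"


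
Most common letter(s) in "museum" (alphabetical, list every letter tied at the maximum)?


Word: "museum"
Letter counts:
  'e': 1
  'm': 2
  's': 1
  'u': 2
Maximum count = 2
Most frequent = 'm', 'u' (2 times each)


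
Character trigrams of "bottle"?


Word: "bottle" (length 6)
Number of trigrams = 6 - 3 + 1 = 4
  Position 0: "bot"
  Position 1: "ott"
  Position 2: "ttl"
  Position 3: "tle"
Trigrams = "bot", "ott", "ttl", "tle"


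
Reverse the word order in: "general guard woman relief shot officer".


Original: "general guard woman relief shot officer"
Words (1..n): general | guard | woman | relief | shot | officer
Reversed (n..1): officer | shot | relief | woman | guard | general
Result = "officer shot relief woman guard general"


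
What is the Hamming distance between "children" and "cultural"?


Comparing character by character (same length = 8):
  Pos 0: 'c' vs 'c' =
  Pos 1: 'h' vs 'u' !=
  Pos 2: 'i' vs 'l' !=
  Pos 3: 'l' vs 't' !=
  Pos 4: 'd' vs 'u' !=
  Pos 5: 'r' vs 'r' =
  Pos 6: 'e' vs 'a' !=
  Pos 7: 'n' vs 'l' !=
Hamming distance = 6


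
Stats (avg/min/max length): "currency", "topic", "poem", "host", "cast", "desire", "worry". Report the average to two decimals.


Lengths: "currency"=8, "topic"=5, "poem"=4, "host"=4, "cast"=4, "desire"=6, "worry"=5
Sum = 36, Count = 7
Average = 36/7 = 5.14
= avg=5.14, min=4, max=8


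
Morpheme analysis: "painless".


Word: "painless"
Morphemes: pain / -less
Each morpheme carries meaning
= 2 morphemes


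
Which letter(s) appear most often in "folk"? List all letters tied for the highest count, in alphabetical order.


Word: "folk"
Letter counts:
  'f': 1
  'k': 1
  'l': 1
  'o': 1
Maximum count = 1
Most frequent = 'f', 'k', 'l', 'o' (1 time each)


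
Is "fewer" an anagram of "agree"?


Word 1: "agree" → sorted: aeegr
Word 2: "fewer" → sorted: eefrw
Same letters? aeegr != eefrw
Anagram = No


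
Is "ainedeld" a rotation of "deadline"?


Word: "deadline", Candidate: "ainedeld"
Method: check if candidate is substring of word+word
"deadlinedeadline" contains "ainedeld"? No
Is rotation = No


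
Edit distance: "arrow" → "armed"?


Word 1: "arrow" (length 5)
Word 2: "armed" (length 5)
One optimal edit sequence (insert/delete/substitute each cost 1):
  1. keep 'a'
  2. keep 'r'
  3. substitute 'r' -> 'm'  (+1)
  4. substitute 'o' -> 'e'  (+1)
  5. substitute 'w' -> 'd'  (+1)
Total edit operations: 3
Edit distance = 3


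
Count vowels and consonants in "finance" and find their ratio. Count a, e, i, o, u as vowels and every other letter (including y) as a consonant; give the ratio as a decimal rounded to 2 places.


Word: "finance"
Vowels (a,e,i,o,u): 3
Consonants: 4
Ratio = 3/4
= 0.75


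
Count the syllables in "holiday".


Word: "holiday"
Syllable breakdown: hol · i · day
Counting: 3 parts
= 3 syllables


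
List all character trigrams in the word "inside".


Word: "inside" (length 6)
Number of trigrams = 6 - 3 + 1 = 4
  Position 0: "ins"
  Position 1: "nsi"
  Position 2: "sid"
  Position 3: "ide"
Trigrams = "ins", "nsi", "sid", "ide"


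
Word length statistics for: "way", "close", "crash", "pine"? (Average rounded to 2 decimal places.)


Lengths: "way"=3, "close"=5, "crash"=5, "pine"=4
Sum = 17, Count = 4
Average = 17/4 = 4.25
= avg=4.25, min=3, max=5


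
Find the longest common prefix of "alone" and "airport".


Word 1: "alone"
Word 2: "airport"
Comparing from start:
  Pos 0: 'a' == 'a'
  Pos 1: 'l' != 'i' (stop)
LCP = "a" (length 1)


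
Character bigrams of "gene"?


Word: "gene" (length 4)
Number of bigrams = 4 - 2 + 1 = 3
  Position 0: "ge"
  Position 1: "en"
  Position 2: "ne"
Bigrams = "ge", "en", "ne"


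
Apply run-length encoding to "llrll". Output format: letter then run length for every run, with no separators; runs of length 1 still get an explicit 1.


String: "llrll"
Scanning for consecutive runs:
  'l' x 2
  'r' x 1
  'l' x 2
RLE = "l2r1l2"


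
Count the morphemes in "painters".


Word: "painters"
Morphemes: paint / -er / -s
Each morpheme carries meaning
= 3 morphemes


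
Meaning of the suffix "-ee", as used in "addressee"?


Suffix: -ee
Example: addressee (address + -ee)
Meaning = one who receives


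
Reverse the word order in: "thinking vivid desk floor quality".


Original: "thinking vivid desk floor quality"
Words (1..n): thinking | vivid | desk | floor | quality
Reversed (n..1): quality | floor | desk | vivid | thinking
Result = "quality floor desk vivid thinking"


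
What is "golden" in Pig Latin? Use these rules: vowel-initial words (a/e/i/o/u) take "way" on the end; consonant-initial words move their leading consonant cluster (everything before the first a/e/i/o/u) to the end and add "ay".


Word: "golden"
Starts with consonant(s) → move to end, add 'ay'
Consonant cluster: "g"
Pig Latin = "oldengay"


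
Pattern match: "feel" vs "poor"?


Pattern of "feel": [0, 1, 1, 2]
Pattern of "poor": [0, 1, 1, 2]
Patterns match
Same pattern = Yes


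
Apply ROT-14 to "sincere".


Word: "sincere"
Shift: 14
Each letter → (letter + shift) mod 26:
  's' (18) + 14 = 6 → 'g'
  'i' (8) + 14 = 22 → 'w'
  'n' (13) + 14 = 1 → 'b'
  'c' (2) + 14 = 16 → 'q'
  'e' (4) + 14 = 18 → 's'
  'r' (17) + 14 = 5 → 'f'
  'e' (4) + 14 = 18 → 's'
Result = "gwbqsfs"


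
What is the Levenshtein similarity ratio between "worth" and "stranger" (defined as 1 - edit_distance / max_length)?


Word 1: "worth" (length 5)
Word 2: "stranger" (length 8)
One optimal edit sequence:
  1. substitute 'w' -> 's'  (+1)
  2. substitute 'o' -> 't'  (+1)
  3. keep 'r'
  4. insert 'a'  (+1)
  5. insert 'n'  (+1)
  6. insert 'g'  (+1)
  7. substitute 't' -> 'e'  (+1)
  8. substitute 'h' -> 'r'  (+1)
Edit distance = 7
Max length = max(5, 8) = 8
Similarity = 1 - 7/8
= 0.1250


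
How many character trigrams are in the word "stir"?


Word: "stir" (length 4)
Number of 3-grams = length - 3 + 1 = 4 - 3 + 1
= 2


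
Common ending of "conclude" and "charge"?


Word 1: "conclude"
Word 2: "charge"
Comparing from end:
  Pos -1: 'e' == 'e'
  Pos -2: 'd' != 'g' (stop)
LCS = "e" (length 1)


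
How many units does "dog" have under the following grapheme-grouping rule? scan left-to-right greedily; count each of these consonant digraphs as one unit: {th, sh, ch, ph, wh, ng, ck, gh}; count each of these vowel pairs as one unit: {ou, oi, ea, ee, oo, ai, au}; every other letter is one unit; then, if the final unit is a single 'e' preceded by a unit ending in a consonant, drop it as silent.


Word: "dog" (3 letters)
Left-to-right scan:
  [1] 'd' (letter)
  [2] 'o' (letter)
  [3] 'g' (letter)
Units from scan: 3
Sound units = 3 units


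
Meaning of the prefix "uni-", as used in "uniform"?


Prefix: uni-
Example: uniform = uni- + form
Meaning = one


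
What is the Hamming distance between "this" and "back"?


Comparing character by character (same length = 4):
  Pos 0: 't' vs 'b' !=
  Pos 1: 'h' vs 'a' !=
  Pos 2: 'i' vs 'c' !=
  Pos 3: 's' vs 'k' !=
Hamming distance = 4


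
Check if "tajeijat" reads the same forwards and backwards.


Word: "tajeijat"
Reversed: "tajiejat"
Forward == Backward? tajeijat != tajiejat
Palindrome = No


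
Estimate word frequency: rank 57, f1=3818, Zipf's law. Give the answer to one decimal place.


Zipf's law: f(r) = f(1) / r
f(1) = 3818
f(57) = 3818 / 57
= 67.0 occurrences


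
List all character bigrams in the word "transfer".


Word: "transfer" (length 8)
Number of bigrams = 8 - 2 + 1 = 7
  Position 0: "tr"
  Position 1: "ra"
  Position 2: "an"
  Position 3: "ns"
  Position 4: "sf"
  Position 5: "fe"
  Position 6: "er"
Bigrams = "tr", "ra", "an", "ns", "sf", "fe", "er"


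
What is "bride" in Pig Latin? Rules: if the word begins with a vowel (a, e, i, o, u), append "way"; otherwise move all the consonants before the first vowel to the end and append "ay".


Word: "bride"
Starts with consonant(s) → move to end, add 'ay'
Consonant cluster: "br"
Pig Latin = "idebray"


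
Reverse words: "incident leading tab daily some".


Original: "incident leading tab daily some"
Words (1..n): incident | leading | tab | daily | some
Reversed (n..1): some | daily | tab | leading | incident
Result = "some daily tab leading incident"


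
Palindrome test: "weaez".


Word: "weaez"
Reversed: "zeaew"
Forward == Backward? weaez != zeaew
Palindrome = No


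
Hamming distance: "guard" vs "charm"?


Comparing character by character (same length = 5):
  Pos 0: 'g' vs 'c' !=
  Pos 1: 'u' vs 'h' !=
  Pos 2: 'a' vs 'a' =
  Pos 3: 'r' vs 'r' =
  Pos 4: 'd' vs 'm' !=
Hamming distance = 3


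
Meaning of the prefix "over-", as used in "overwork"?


Prefix: over-
Example: overwork (over- + work)
Meaning = excessive


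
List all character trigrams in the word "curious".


Word: "curious" (length 7)
Number of trigrams = 7 - 3 + 1 = 5
  Position 0: "cur"
  Position 1: "uri"
  Position 2: "rio"
  Position 3: "iou"
  Position 4: "ous"
Trigrams = "cur", "uri", "rio", "iou", "ous"


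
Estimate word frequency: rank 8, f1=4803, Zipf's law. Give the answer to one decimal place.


Zipf's law: f(r) = f(1) / r
f(1) = 4803
f(8) = 4803 / 8
= 600.4 occurrences


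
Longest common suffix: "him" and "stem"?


Word 1: "him"
Word 2: "stem"
Comparing from end:
  Pos -1: 'm' == 'm'
  Pos -2: 'i' != 'e' (stop)
LCS = "m" (length 1)


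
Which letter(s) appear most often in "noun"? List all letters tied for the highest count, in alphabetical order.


Word: "noun"
Letter counts:
  'n': 2
  'o': 1
  'u': 1
Maximum count = 2
Most frequent = 'n' (2 times each)


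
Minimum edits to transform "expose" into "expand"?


Word 1: "expose" (length 6)
Word 2: "expand" (length 6)
One optimal edit sequence (insert/delete/substitute each cost 1):
  1. keep 'e'
  2. keep 'x'
  3. keep 'p'
  4. substitute 'o' -> 'a'  (+1)
  5. substitute 's' -> 'n'  (+1)
  6. substitute 'e' -> 'd'  (+1)
Total edit operations: 3
Edit distance = 3


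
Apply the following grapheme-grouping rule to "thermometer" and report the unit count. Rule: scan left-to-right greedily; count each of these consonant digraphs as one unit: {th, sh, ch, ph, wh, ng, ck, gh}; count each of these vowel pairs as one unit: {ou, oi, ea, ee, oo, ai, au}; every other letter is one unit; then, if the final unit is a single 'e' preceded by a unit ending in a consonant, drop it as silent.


Word: "thermometer" (11 letters)
Left-to-right scan:
  1. 'th' (digraph)
  2. 'e' (letter)
  3. 'r' (letter)
  4. 'm' (letter)
  5. 'o' (letter)
  6. 'm' (letter)
  7. 'e' (letter)
  8. 't' (letter)
  9. 'e' (letter)
  10. 'r' (letter)
Units from scan: 10
Sound units = 10 units


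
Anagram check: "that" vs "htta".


Word 1: "that" → sorted: ahtt
Word 2: "htta" → sorted: ahtt
Same letters? ahtt == ahtt
Anagram = Yes


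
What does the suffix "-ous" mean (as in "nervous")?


Suffix: -ous
Example: nervous = nerve + -ous, with a spelling change
Meaning = having quality of


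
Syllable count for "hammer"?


Word: "hammer"
Syllable breakdown: ham-mer
Counting: 2 parts
= 2 syllables


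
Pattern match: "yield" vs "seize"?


Pattern of "yield": [0, 1, 2, 3, 4]
Pattern of "seize": [0, 1, 2, 3, 1]
Patterns do not match
Same pattern = No


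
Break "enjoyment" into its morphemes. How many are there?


Word: "enjoyment"
Morphemes: en- + joy + -ment
Each morpheme carries meaning
= 3 morphemes


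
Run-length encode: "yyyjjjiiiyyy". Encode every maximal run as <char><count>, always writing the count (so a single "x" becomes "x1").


String: "yyyjjjiiiyyy"
Scanning for consecutive runs:
  'y' x 3
  'j' x 3
  'i' x 3
  'y' x 3
RLE = "y3j3i3y3"


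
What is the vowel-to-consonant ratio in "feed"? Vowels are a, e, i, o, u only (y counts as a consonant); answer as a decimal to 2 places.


Word: "feed"
Vowels (a,e,i,o,u): 2
Consonants: 2
Ratio = 2/2
= 1.00


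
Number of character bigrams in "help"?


Word: "help" (length 4)
Number of 2-grams = length - 2 + 1 = 4 - 2 + 1
= 3


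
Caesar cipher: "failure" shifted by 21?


Word: "failure"
Shift: 21
Each letter → (letter + shift) mod 26:
  'f' (5) + 21 = 0 → 'a'
  'a' (0) + 21 = 21 → 'v'
  'i' (8) + 21 = 3 → 'd'
  'l' (11) + 21 = 6 → 'g'
  'u' (20) + 21 = 15 → 'p'
  'r' (17) + 21 = 12 → 'm'
  'e' (4) + 21 = 25 → 'z'
Result = "avdgpmz"


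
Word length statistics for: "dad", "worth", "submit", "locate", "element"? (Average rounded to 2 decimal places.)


Lengths: "dad"=3, "worth"=5, "submit"=6, "locate"=6, "element"=7
Sum = 27, Count = 5
Average = 27/5 = 5.40
= avg=5.40, min=3, max=7


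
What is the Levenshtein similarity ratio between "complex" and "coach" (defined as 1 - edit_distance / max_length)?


Word 1: "complex" (length 7)
Word 2: "coach" (length 5)
One optimal edit sequence:
  1. keep 'c'
  2. keep 'o'
  3. delete 'm'  (+1)
  4. delete 'p'  (+1)
  5. substitute 'l' -> 'a'  (+1)
  6. substitute 'e' -> 'c'  (+1)
  7. substitute 'x' -> 'h'  (+1)
Edit distance = 5
Max length = max(7, 5) = 7
Similarity = 1 - 5/7
= 0.2857


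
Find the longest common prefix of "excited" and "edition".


Word 1: "excited"
Word 2: "edition"
Comparing from start:
  Pos 0: 'e' == 'e'
  Pos 1: 'x' != 'd' (stop)
LCP = "e" (length 1)


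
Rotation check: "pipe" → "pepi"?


Word: "pipe", Candidate: "pepi"
Method: check if candidate is substring of word+word
"pipepipe" contains "pepi"? Yes
Is rotation = Yes


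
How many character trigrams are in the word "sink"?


Word: "sink" (length 4)
Number of 3-grams = length - 3 + 1 = 4 - 3 + 1
= 2


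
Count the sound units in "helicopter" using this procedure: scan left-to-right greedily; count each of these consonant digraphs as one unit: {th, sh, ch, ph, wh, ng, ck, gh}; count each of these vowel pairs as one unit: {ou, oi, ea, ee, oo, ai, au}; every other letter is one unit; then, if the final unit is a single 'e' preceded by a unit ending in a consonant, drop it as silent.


Word: "helicopter" (10 letters)
Left-to-right scan:
  [1] 'h' (letter)
  [2] 'e' (letter)
  [3] 'l' (letter)
  [4] 'i' (letter)
  [5] 'c' (letter)
  [6] 'o' (letter)
  [7] 'p' (letter)
  [8] 't' (letter)
  [9] 'e' (letter)
  [10] 'r' (letter)
Units from scan: 10
Sound units = 10 units


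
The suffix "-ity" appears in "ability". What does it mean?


Suffix: -ity
Example: ability = able + -ity, with a spelling change
Meaning = quality of


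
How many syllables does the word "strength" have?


Word: "strength"
Syllable breakdown: strength
Counting: 1 part
= 1 syllable


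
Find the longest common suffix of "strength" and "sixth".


Word 1: "strength"
Word 2: "sixth"
Comparing from end:
  Pos -1: 'h' == 'h'
  Pos -2: 't' == 't'
  Pos -3: 'g' != 'x' (stop)
LCS = "th" (length 2)


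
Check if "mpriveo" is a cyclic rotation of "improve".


Word: "improve", Candidate: "mpriveo"
Method: check if candidate is substring of word+word
"improveimprove" contains "mpriveo"? No
Is rotation = No


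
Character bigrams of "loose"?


Word: "loose" (length 5)
Number of bigrams = 5 - 2 + 1 = 4
  Position 0: "lo"
  Position 1: "oo"
  Position 2: "os"
  Position 3: "se"
Bigrams = "lo", "oo", "os", "se"


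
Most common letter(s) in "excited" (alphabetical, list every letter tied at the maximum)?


Word: "excited"
Letter counts:
  'c': 1
  'd': 1
  'e': 2
  'i': 1
  't': 1
  'x': 1
Maximum count = 2
Most frequent = 'e' (2 times each)


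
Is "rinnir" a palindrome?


Word: "rinnir"
Reversed: "rinnir"
Forward == Backward? rinnir == rinnir
Palindrome = Yes


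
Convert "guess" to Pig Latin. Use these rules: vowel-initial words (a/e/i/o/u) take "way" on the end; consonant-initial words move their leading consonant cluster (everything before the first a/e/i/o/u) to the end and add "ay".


Word: "guess"
Starts with consonant(s) → move to end, add 'ay'
Consonant cluster: "g"
Pig Latin = "uessgay"


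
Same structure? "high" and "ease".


Pattern of "high": [0, 1, 2, 0]
Pattern of "ease": [0, 1, 2, 0]
Patterns match
Same pattern = Yes


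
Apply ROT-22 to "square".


Word: "square"
Shift: 22
Each letter → (letter + shift) mod 26:
  's' (18) + 22 = 14 → 'o'
  'q' (16) + 22 = 12 → 'm'
  'u' (20) + 22 = 16 → 'q'
  'a' (0) + 22 = 22 → 'w'
  'r' (17) + 22 = 13 → 'n'
  'e' (4) + 22 = 0 → 'a'
Result = "omqwna"


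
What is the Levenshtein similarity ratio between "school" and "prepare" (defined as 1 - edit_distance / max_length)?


Word 1: "school" (length 6)
Word 2: "prepare" (length 7)
One optimal edit sequence:
  1. insert 'p'  (+1)
  2. substitute 's' -> 'r'  (+1)
  3. substitute 'c' -> 'e'  (+1)
  4. substitute 'h' -> 'p'  (+1)
  5. substitute 'o' -> 'a'  (+1)
  6. substitute 'o' -> 'r'  (+1)
  7. substitute 'l' -> 'e'  (+1)
Edit distance = 7
Max length = max(6, 7) = 7
Similarity = 1 - 7/7
= 0.0000


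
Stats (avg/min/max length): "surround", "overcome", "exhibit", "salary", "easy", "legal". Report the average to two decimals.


Lengths: "surround"=8, "overcome"=8, "exhibit"=7, "salary"=6, "easy"=4, "legal"=5
Sum = 38, Count = 6
Average = 38/6 = 6.33
= avg=6.33, min=4, max=8


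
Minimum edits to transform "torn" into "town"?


Word 1: "torn" (length 4)
Word 2: "town" (length 4)
One optimal edit sequence (insert/delete/substitute each cost 1):
  1. keep 't'
  2. keep 'o'
  3. substitute 'r' -> 'w'  (+1)
  4. keep 'n'
Total edit operations: 1
Edit distance = 1


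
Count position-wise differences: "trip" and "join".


Comparing character by character (same length = 4):
  Pos 0: 't' vs 'j' !=
  Pos 1: 'r' vs 'o' !=
  Pos 2: 'i' vs 'i' =
  Pos 3: 'p' vs 'n' !=
Hamming distance = 3


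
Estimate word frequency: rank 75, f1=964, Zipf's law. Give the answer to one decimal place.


Zipf's law: f(r) = f(1) / r
f(1) = 964
f(75) = 964 / 75
= 12.9 occurrences


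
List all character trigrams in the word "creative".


Word: "creative" (length 8)
Number of trigrams = 8 - 3 + 1 = 6
  Position 0: "cre"
  Position 1: "rea"
  Position 2: "eat"
  Position 3: "ati"
  Position 4: "tiv"
  Position 5: "ive"
Trigrams = "cre", "rea", "eat", "ati", "tiv", "ive"


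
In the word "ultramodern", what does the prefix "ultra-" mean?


Prefix: ultra-
Example: ultramodern (ultra- + modern)
Meaning = beyond


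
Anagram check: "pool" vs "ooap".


Word 1: "pool" → sorted: loop
Word 2: "ooap" → sorted: aoop
Same letters? loop != aoop
Anagram = No


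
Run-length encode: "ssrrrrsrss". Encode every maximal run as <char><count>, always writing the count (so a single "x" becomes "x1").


String: "ssrrrrsrss"
Scanning for consecutive runs:
  's' x 2
  'r' x 4
  's' x 1
  'r' x 1
  's' x 2
RLE = "s2r4s1r1s2"


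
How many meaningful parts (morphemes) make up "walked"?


Word: "walked"
Morphemes: walk + -ed
Each morpheme carries meaning
= 2 morphemes


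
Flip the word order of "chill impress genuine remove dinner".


Original: "chill impress genuine remove dinner"
Words (1..n): chill | impress | genuine | remove | dinner
Reversed (n..1): dinner | remove | genuine | impress | chill
Result = "dinner remove genuine impress chill"


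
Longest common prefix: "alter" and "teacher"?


Word 1: "alter"
Word 2: "teacher"
Comparing from start:
  Pos 0: 'a' != 't' (stop)
LCP = "" (length 0)


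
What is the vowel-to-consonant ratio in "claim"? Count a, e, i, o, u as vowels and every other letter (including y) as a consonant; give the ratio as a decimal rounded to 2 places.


Word: "claim"
Vowels (a,e,i,o,u): 2
Consonants: 3
Ratio = 2/3
= 0.67


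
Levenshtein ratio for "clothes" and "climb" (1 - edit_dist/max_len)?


Word 1: "clothes" (length 7)
Word 2: "climb" (length 5)
One optimal edit sequence:
  1. keep 'c'
  2. keep 'l'
  3. delete 'o'  (+1)
  4. delete 't'  (+1)
  5. substitute 'h' -> 'i'  (+1)
  6. substitute 'e' -> 'm'  (+1)
  7. substitute 's' -> 'b'  (+1)
Edit distance = 5
Max length = max(7, 5) = 7
Similarity = 1 - 5/7
= 0.2857


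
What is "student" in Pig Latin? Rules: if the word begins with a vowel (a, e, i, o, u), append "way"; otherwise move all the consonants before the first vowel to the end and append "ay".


Word: "student"
Starts with consonant(s) → move to end, add 'ay'
Consonant cluster: "st"
Pig Latin = "udentstay"


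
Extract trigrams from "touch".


Word: "touch" (length 5)
Number of trigrams = 5 - 3 + 1 = 3
  Position 0: "tou"
  Position 1: "ouc"
  Position 2: "uch"
Trigrams = "tou", "ouc", "uch"


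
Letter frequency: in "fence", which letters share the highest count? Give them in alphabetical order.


Word: "fence"
Letter counts:
  'c': 1
  'e': 2
  'f': 1
  'n': 1
Maximum count = 2
Most frequent = 'e' (2 times each)


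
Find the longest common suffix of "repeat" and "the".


Word 1: "repeat"
Word 2: "the"
Comparing from end:
  Pos -1: 't' != 'e' (stop)
LCS = "" (length 0)


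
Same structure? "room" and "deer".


Pattern of "room": [0, 1, 1, 2]
Pattern of "deer": [0, 1, 1, 2]
Patterns match
Same pattern = Yes


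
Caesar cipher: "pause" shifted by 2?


Word: "pause"
Shift: 2
Each letter → (letter + shift) mod 26:
  'p' (15) + 2 = 17 → 'r'
  'a' (0) + 2 = 2 → 'c'
  'u' (20) + 2 = 22 → 'w'
  's' (18) + 2 = 20 → 'u'
  'e' (4) + 2 = 6 → 'g'
Result = "rcwug"


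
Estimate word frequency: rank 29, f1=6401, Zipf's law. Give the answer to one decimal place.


Zipf's law: f(r) = f(1) / r
f(1) = 6401
f(29) = 6401 / 29
= 220.7 occurrences


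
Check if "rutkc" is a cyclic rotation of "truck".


Word: "truck", Candidate: "rutkc"
Method: check if candidate is substring of word+word
"trucktruck" contains "rutkc"? No
Is rotation = No


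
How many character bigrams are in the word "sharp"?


Word: "sharp" (length 5)
Number of 2-grams = length - 2 + 1 = 5 - 2 + 1
= 4


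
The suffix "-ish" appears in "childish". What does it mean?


Suffix: -ish
As in: childish -> child + -ish
Meaning = somewhat / having the qualities of


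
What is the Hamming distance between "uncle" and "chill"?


Comparing character by character (same length = 5):
  Pos 0: 'u' vs 'c' !=
  Pos 1: 'n' vs 'h' !=
  Pos 2: 'c' vs 'i' !=
  Pos 3: 'l' vs 'l' =
  Pos 4: 'e' vs 'l' !=
Hamming distance = 4


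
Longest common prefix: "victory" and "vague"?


Word 1: "victory"
Word 2: "vague"
Comparing from start:
  Pos 0: 'v' == 'v'
  Pos 1: 'i' != 'a' (stop)
LCP = "v" (length 1)


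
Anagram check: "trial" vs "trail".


Word 1: "trial" → sorted: ailrt
Word 2: "trail" → sorted: ailrt
Same letters? ailrt == ailrt
Anagram = Yes


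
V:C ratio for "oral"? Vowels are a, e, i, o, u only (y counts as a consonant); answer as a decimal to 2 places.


Word: "oral"
Vowels (a,e,i,o,u): 2
Consonants: 2
Ratio = 2/2
= 1.00


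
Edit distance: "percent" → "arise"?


Word 1: "percent" (length 7)
Word 2: "arise" (length 5)
One optimal edit sequence (insert/delete/substitute each cost 1):
  1. delete 'p'  (+1)
  2. substitute 'e' -> 'a'  (+1)
  3. keep 'r'
  4. delete 'c'  (+1)
  5. substitute 'e' -> 'i'  (+1)
  6. substitute 'n' -> 's'  (+1)
  7. substitute 't' -> 'e'  (+1)
Total edit operations: 6
Edit distance = 6


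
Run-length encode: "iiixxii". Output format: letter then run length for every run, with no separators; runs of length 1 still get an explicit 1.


String: "iiixxii"
Scanning for consecutive runs:
  'i' x 3
  'x' x 2
  'i' x 2
RLE = "i3x2i2"


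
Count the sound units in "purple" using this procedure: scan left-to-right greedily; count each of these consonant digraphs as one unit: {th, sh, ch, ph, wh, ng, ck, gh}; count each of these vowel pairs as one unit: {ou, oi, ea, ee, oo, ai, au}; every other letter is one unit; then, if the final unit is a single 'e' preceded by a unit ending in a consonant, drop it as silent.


Word: "purple" (6 letters)
Left-to-right scan:
  (1) 'p' (letter)
  (2) 'u' (letter)
  (3) 'r' (letter)
  (4) 'p' (letter)
  (5) 'l' (letter)
  (6) 'e' (letter)
Units from scan: 6
Final unit is 'e' after a consonant -> drop as silent (-1)
Sound units = 5 units


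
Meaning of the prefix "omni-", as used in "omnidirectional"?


Prefix: omni-
As in: omnidirectional -> omni- + directional
Meaning = all


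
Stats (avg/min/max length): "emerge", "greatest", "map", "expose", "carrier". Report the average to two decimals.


Lengths: "emerge"=6, "greatest"=8, "map"=3, "expose"=6, "carrier"=7
Sum = 30, Count = 5
Average = 30/5 = 6.00
= avg=6.00, min=3, max=8


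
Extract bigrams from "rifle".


Word: "rifle" (length 5)
Number of bigrams = 5 - 2 + 1 = 4
  Position 0: "ri"
  Position 1: "if"
  Position 2: "fl"
  Position 3: "le"
Bigrams = "ri", "if", "fl", "le"


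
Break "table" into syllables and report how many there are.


Word: "table"
Syllable breakdown: ta | ble
Counting: 2 parts
= 2 syllables


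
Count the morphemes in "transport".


Word: "transport"
Morphemes: trans- / port
Each morpheme carries meaning
= 2 morphemes


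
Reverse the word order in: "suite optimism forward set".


Original: "suite optimism forward set"
Words (1..n): suite | optimism | forward | set
Reversed (n..1): set | forward | optimism | suite
Result = "set forward optimism suite"


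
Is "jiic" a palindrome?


Word: "jiic"
Reversed: "ciij"
Forward == Backward? jiic != ciij
Palindrome = No


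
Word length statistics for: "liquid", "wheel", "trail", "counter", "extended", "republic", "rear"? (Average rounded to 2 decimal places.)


Lengths: "liquid"=6, "wheel"=5, "trail"=5, "counter"=7, "extended"=8, "republic"=8, "rear"=4
Sum = 43, Count = 7
Average = 43/7 = 6.14
= avg=6.14, min=4, max=8


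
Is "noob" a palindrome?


Word: "noob"
Reversed: "boon"
Forward == Backward? noob != boon
Palindrome = No


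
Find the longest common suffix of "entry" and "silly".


Word 1: "entry"
Word 2: "silly"
Comparing from end:
  Pos -1: 'y' == 'y'
  Pos -2: 'r' != 'l' (stop)
LCS = "y" (length 1)


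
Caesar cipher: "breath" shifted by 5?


Word: "breath"
Shift: 5
Each letter → (letter + shift) mod 26:
  'b' (1) + 5 = 6 → 'g'
  'r' (17) + 5 = 22 → 'w'
  'e' (4) + 5 = 9 → 'j'
  'a' (0) + 5 = 5 → 'f'
  't' (19) + 5 = 24 → 'y'
  'h' (7) + 5 = 12 → 'm'
Result = "gwjfym"


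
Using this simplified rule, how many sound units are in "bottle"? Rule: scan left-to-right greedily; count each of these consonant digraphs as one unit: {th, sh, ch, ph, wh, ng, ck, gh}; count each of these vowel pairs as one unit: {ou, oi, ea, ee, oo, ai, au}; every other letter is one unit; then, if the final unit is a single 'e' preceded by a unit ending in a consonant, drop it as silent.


Word: "bottle" (6 letters)
Left-to-right scan:
  (1) 'b' (letter)
  (2) 'o' (letter)
  (3) 't' (letter)
  (4) 't' (letter)
  (5) 'l' (letter)
  (6) 'e' (letter)
Units from scan: 6
Final unit is 'e' after a consonant -> drop as silent (-1)
Sound units = 5 units


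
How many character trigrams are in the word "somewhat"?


Word: "somewhat" (length 8)
Number of 3-grams = length - 3 + 1 = 8 - 3 + 1
= 6


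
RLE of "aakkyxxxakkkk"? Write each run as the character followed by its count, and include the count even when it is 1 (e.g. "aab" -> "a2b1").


String: "aakkyxxxakkkk"
Scanning for consecutive runs:
  'a' x 2
  'k' x 2
  'y' x 1
  'x' x 3
  'a' x 1
  'k' x 4
RLE = "a2k2y1x3a1k4"


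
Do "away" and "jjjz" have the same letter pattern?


Pattern of "away": [0, 1, 0, 2]
Pattern of "jjjz": [0, 0, 0, 1]
Patterns do not match
Same pattern = No


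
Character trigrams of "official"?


Word: "official" (length 8)
Number of trigrams = 8 - 3 + 1 = 6
  Position 0: "off"
  Position 1: "ffi"
  Position 2: "fic"
  Position 3: "ici"
  Position 4: "cia"
  Position 5: "ial"
Trigrams = "off", "ffi", "fic", "ici", "cia", "ial"


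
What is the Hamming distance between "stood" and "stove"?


Comparing character by character (same length = 5):
  Pos 0: 's' vs 's' =
  Pos 1: 't' vs 't' =
  Pos 2: 'o' vs 'o' =
  Pos 3: 'o' vs 'v' !=
  Pos 4: 'd' vs 'e' !=
Hamming distance = 2


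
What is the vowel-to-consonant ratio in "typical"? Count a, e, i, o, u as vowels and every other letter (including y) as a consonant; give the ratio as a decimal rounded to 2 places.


Word: "typical"
Vowels (a,e,i,o,u): 2
Consonants: 5
Ratio = 2/5
= 0.40


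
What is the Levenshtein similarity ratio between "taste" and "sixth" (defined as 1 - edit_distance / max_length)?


Word 1: "taste" (length 5)
Word 2: "sixth" (length 5)
One optimal edit sequence:
  1. substitute 't' -> 's'  (+1)
  2. substitute 'a' -> 'i'  (+1)
  3. substitute 's' -> 'x'  (+1)
  4. keep 't'
  5. substitute 'e' -> 'h'  (+1)
Edit distance = 4
Max length = max(5, 5) = 5
Similarity = 1 - 4/5
= 0.2000


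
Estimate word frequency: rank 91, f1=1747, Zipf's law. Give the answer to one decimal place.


Zipf's law: f(r) = f(1) / r
f(1) = 1747
f(91) = 1747 / 91
= 19.2 occurrences


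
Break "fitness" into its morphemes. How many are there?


Word: "fitness"
Morphemes: fit / -ness
Each morpheme carries meaning
= 2 morphemes


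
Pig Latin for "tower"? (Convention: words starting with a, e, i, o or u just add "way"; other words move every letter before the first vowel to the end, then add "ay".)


Word: "tower"
Starts with consonant(s) → move to end, add 'ay'
Consonant cluster: "t"
Pig Latin = "owertay"


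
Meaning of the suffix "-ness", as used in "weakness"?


Suffix: -ness
As in: weakness -> weak + -ness
Meaning = state of being


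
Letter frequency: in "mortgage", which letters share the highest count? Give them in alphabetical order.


Word: "mortgage"
Letter counts:
  'a': 1
  'e': 1
  'g': 2
  'm': 1
  'o': 1
  'r': 1
  't': 1
Maximum count = 2
Most frequent = 'g' (2 times each)


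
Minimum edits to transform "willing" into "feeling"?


Word 1: "willing" (length 7)
Word 2: "feeling" (length 7)
One optimal edit sequence (insert/delete/substitute each cost 1):
  1. substitute 'w' -> 'f'  (+1)
  2. substitute 'i' -> 'e'  (+1)
  3. substitute 'l' -> 'e'  (+1)
  4. keep 'l'
  5. keep 'i'
  6. keep 'n'
  7. keep 'g'
Total edit operations: 3
Edit distance = 3


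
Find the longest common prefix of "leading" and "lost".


Word 1: "leading"
Word 2: "lost"
Comparing from start:
  Pos 0: 'l' == 'l'
  Pos 1: 'e' != 'o' (stop)
LCP = "l" (length 1)


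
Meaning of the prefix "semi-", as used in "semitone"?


Prefix: semi-
Example: semitone = semi- + tone
Meaning = half


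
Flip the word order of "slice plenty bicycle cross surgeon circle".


Original: "slice plenty bicycle cross surgeon circle"
Words (1..n): slice | plenty | bicycle | cross | surgeon | circle
Reversed (n..1): circle | surgeon | cross | bicycle | plenty | slice
Result = "circle surgeon cross bicycle plenty slice"


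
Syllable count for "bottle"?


Word: "bottle"
Syllable breakdown: bot · tle
Counting: 2 parts
= 2 syllables


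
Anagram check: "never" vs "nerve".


Word 1: "never" → sorted: eenrv
Word 2: "nerve" → sorted: eenrv
Same letters? eenrv == eenrv
Anagram = Yes


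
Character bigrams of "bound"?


Word: "bound" (length 5)
Number of bigrams = 5 - 2 + 1 = 4
  Position 0: "bo"
  Position 1: "ou"
  Position 2: "un"
  Position 3: "nd"
Bigrams = "bo", "ou", "un", "nd"


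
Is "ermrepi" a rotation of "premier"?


Word: "premier", Candidate: "ermrepi"
Method: check if candidate is substring of word+word
"premierpremier" contains "ermrepi"? No
Is rotation = No


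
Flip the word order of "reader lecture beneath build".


Original: "reader lecture beneath build"
Words (1..n): reader | lecture | beneath | build
Reversed (n..1): build | beneath | lecture | reader
Result = "build beneath lecture reader"


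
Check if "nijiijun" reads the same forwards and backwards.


Word: "nijiijun"
Reversed: "nujiijin"
Forward == Backward? nijiijun != nujiijin
Palindrome = No


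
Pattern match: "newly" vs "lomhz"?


Pattern of "newly": [0, 1, 2, 3, 4]
Pattern of "lomhz": [0, 1, 2, 3, 4]
Patterns match
Same pattern = Yes


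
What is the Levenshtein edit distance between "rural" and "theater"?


Word 1: "rural" (length 5)
Word 2: "theater" (length 7)
One optimal edit sequence (insert/delete/substitute each cost 1):
  1. substitute 'r' -> 't'  (+1)
  2. substitute 'u' -> 'h'  (+1)
  3. substitute 'r' -> 'e'  (+1)
  4. keep 'a'
  5. insert 't'  (+1)
  6. insert 'e'  (+1)
  7. substitute 'l' -> 'r'  (+1)
Total edit operations: 6
Edit distance = 6


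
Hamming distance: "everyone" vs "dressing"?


Comparing character by character (same length = 8):
  Pos 0: 'e' vs 'd' !=
  Pos 1: 'v' vs 'r' !=
  Pos 2: 'e' vs 'e' =
  Pos 3: 'r' vs 's' !=
  Pos 4: 'y' vs 's' !=
  Pos 5: 'o' vs 'i' !=
  Pos 6: 'n' vs 'n' =
  Pos 7: 'e' vs 'g' !=
Hamming distance = 6


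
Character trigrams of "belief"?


Word: "belief" (length 6)
Number of trigrams = 6 - 3 + 1 = 4
  Position 0: "bel"
  Position 1: "eli"
  Position 2: "lie"
  Position 3: "ief"
Trigrams = "bel", "eli", "lie", "ief"


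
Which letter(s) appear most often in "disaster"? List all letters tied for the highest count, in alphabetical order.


Word: "disaster"
Letter counts:
  'a': 1
  'd': 1
  'e': 1
  'i': 1
  'r': 1
  's': 2
  't': 1
Maximum count = 2
Most frequent = 's' (2 times each)


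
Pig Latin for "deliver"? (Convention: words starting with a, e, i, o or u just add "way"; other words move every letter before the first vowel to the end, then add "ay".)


Word: "deliver"
Starts with consonant(s) → move to end, add 'ay'
Consonant cluster: "d"
Pig Latin = "eliverday"


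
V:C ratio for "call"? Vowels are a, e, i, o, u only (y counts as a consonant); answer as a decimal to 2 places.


Word: "call"
Vowels (a,e,i,o,u): 1
Consonants: 3
Ratio = 1/3
= 0.33


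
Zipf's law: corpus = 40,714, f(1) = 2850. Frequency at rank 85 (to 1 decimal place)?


Zipf's law: f(r) = f(1) / r
f(1) = 2850
f(85) = 2850 / 85
= 33.5 occurrences


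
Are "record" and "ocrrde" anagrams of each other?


Word 1: "record" → sorted: cdeorr
Word 2: "ocrrde" → sorted: cdeorr
Same letters? cdeorr == cdeorr
Anagram = Yes


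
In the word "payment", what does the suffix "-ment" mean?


Suffix: -ment
Example: payment (pay + -ment)
Meaning = result of action


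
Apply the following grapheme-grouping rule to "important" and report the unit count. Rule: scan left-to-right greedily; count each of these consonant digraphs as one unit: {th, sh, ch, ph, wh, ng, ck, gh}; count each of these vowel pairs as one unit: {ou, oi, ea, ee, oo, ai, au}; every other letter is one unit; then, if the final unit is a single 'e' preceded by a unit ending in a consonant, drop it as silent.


Word: "important" (9 letters)
Left-to-right scan:
  1. 'i' (letter)
  2. 'm' (letter)
  3. 'p' (letter)
  4. 'o' (letter)
  5. 'r' (letter)
  6. 't' (letter)
  7. 'a' (letter)
  8. 'n' (letter)
  9. 't' (letter)
Units from scan: 9
Sound units = 9 units


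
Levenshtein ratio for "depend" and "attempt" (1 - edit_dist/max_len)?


Word 1: "depend" (length 6)
Word 2: "attempt" (length 7)
One optimal edit sequence:
  1. substitute 'd' -> 'a'  (+1)
  2. substitute 'e' -> 't'  (+1)
  3. substitute 'p' -> 't'  (+1)
  4. keep 'e'
  5. insert 'm'  (+1)
  6. substitute 'n' -> 'p'  (+1)
  7. substitute 'd' -> 't'  (+1)
Edit distance = 6
Max length = max(6, 7) = 7
Similarity = 1 - 6/7
= 0.1429


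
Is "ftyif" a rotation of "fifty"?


Word: "fifty", Candidate: "ftyif"
Method: check if candidate is substring of word+word
"fiftyfifty" contains "ftyif"? No
Is rotation = No


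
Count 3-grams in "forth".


Word: "forth" (length 5)
Number of 3-grams = length - 3 + 1 = 5 - 3 + 1
= 3


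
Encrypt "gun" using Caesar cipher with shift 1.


Word: "gun"
Shift: 1
Each letter → (letter + shift) mod 26:
  'g' (6) + 1 = 7 → 'h'
  'u' (20) + 1 = 21 → 'v'
  'n' (13) + 1 = 14 → 'o'
Result = "hvo"


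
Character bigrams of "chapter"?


Word: "chapter" (length 7)
Number of bigrams = 7 - 2 + 1 = 6
  Position 0: "ch"
  Position 1: "ha"
  Position 2: "ap"
  Position 3: "pt"
  Position 4: "te"
  Position 5: "er"
Bigrams = "ch", "ha", "ap", "pt", "te", "er"


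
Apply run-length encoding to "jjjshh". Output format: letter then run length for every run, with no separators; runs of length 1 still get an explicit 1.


String: "jjjshh"
Scanning for consecutive runs:
  'j' x 3
  's' x 1
  'h' x 2
RLE = "j3s1h2"


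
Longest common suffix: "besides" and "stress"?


Word 1: "besides"
Word 2: "stress"
Comparing from end:
  Pos -1: 's' == 's'
  Pos -2: 'e' != 's' (stop)
LCS = "s" (length 1)


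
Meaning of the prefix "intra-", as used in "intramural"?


Prefix: intra-
As in: intramural -> intra- + mural
Meaning = within


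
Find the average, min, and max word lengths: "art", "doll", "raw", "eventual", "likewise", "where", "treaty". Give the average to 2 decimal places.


Lengths: "art"=3, "doll"=4, "raw"=3, "eventual"=8, "likewise"=8, "where"=5, "treaty"=6
Sum = 37, Count = 7
Average = 37/7 = 5.29
= avg=5.29, min=3, max=8


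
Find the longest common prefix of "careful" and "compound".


Word 1: "careful"
Word 2: "compound"
Comparing from start:
  Pos 0: 'c' == 'c'
  Pos 1: 'a' != 'o' (stop)
LCP = "c" (length 1)


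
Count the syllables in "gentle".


Word: "gentle"
Syllable breakdown: gen / tle
Counting: 2 parts
= 2 syllables


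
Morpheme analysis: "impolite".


Word: "impolite"
Morphemes: im- / polite
Each morpheme carries meaning
= 2 morphemes


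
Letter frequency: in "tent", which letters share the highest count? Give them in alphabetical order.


Word: "tent"
Letter counts:
  'e': 1
  'n': 1
  't': 2
Maximum count = 2
Most frequent = 't' (2 times each)


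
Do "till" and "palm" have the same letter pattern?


Pattern of "till": [0, 1, 2, 2]
Pattern of "palm": [0, 1, 2, 3]
Patterns do not match
Same pattern = No


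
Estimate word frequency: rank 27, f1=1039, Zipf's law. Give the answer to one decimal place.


Zipf's law: f(r) = f(1) / r
f(1) = 1039
f(27) = 1039 / 27
= 38.5 occurrences


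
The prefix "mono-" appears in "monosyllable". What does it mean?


Prefix: mono-
Example: monosyllable = mono- + syllable
Meaning = one
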